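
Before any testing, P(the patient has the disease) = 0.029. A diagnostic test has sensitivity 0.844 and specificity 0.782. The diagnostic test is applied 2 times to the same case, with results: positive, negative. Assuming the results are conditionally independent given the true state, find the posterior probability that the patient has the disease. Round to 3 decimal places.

Posterior P(H) ≈ 0.023

With H the event that the patient has the disease, the joint likelihood of the observed sequence is P(data|H) = 0.844·0.156 = 0.13166 and P(data|¬H) = 0.218·0.782 = 0.17048.
Bayes: P(H|data) = 0.029·0.13166 / (0.029·0.13166 + 0.971·0.17048) = 0.0038183/0.16935 = 0.0225.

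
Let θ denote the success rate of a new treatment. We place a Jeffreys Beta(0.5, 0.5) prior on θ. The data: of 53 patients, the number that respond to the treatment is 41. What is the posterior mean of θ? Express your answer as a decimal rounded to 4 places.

The binomial likelihood is conjugate to the Beta prior: with 41 successes and 12 failures, the posterior is Beta(0.5+41, 0.5+12) = Beta(41.5, 12.5).
Posterior mean = α/(α+β) = 41.5/54 = 0.7685.

Posterior mean ≈ 0.7685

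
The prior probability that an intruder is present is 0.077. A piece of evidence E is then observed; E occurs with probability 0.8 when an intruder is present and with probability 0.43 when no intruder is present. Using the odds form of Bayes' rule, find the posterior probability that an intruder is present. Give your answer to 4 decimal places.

Posterior probability ≈ 0.1344

Prior odds = 0.077/(1−0.077) = 0.083424. In log-odds, ln(0.083424) = -2.4838.
Add log likelihood ratio: ln(1.8605) = 0.62083.
Posterior log-odds = -1.8630, so posterior odds = exp(-1.8630) = 0.15521. Converting, P(H|E) = 0.15521/1.1552 = 0.1344.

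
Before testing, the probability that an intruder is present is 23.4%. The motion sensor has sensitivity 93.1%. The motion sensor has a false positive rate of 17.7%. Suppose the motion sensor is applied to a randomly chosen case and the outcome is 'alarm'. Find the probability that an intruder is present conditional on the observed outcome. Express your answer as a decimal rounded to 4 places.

Let H be the event that an intruder is present. P(H) = 0.234, so P(¬H) = 0.766. With E the 'alarm' result, P(E|H) = 0.931 and P(E|¬H) = 0.177.
P(E) = 0.931·0.234 + 0.177·0.766 = 0.21785 + 0.13558 = 0.35344.
By Bayes' theorem, P(H|E) = 0.21785 / 0.35344 = 0.6164.

P(H | E) ≈ 0.6164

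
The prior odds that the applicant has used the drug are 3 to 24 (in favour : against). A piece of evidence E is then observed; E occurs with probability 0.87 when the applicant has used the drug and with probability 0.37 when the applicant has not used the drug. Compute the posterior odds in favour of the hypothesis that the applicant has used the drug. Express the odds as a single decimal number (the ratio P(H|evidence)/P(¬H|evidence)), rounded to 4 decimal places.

Prior odds = 3/24 = 0.12500. In log-odds, ln(0.12500) = -2.0794.
Add log likelihood ratio: ln(2.3514) = 0.85499.
Posterior log-odds = -1.2245, so posterior odds = exp(-1.2245) = 0.29392.

Posterior odds ≈ 0.2939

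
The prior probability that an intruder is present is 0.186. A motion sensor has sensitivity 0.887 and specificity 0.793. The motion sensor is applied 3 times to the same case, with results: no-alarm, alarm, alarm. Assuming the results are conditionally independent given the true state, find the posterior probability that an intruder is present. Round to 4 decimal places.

Posterior P(H) ≈ 0.3742

With H the event that an intruder is present, the joint likelihood of the observed sequence is P(data|H) = 0.113·0.887·0.887 = 0.088905 and P(data|¬H) = 0.793·0.207·0.207 = 0.033979.
Bayes: P(H|data) = 0.186·0.088905 / (0.186·0.088905 + 0.814·0.033979) = 0.016536/0.044195 = 0.3742.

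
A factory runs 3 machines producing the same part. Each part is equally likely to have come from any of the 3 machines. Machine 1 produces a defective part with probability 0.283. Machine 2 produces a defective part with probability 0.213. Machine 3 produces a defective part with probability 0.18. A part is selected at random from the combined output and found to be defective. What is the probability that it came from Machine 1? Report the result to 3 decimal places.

Posterior probability ≈ 0.419

Tabulate prior·likelihood by source: [1] prior 0.333333, lik 0.283, product 0.09433; [2] prior 0.333333, lik 0.213, product 0.07100; [3] prior 0.333333, lik 0.18, product 0.06000.
Normalizing constant = 0.22533; the posterior for Machine 1 is its product over the sum, 0.09433/0.22533 = 0.419.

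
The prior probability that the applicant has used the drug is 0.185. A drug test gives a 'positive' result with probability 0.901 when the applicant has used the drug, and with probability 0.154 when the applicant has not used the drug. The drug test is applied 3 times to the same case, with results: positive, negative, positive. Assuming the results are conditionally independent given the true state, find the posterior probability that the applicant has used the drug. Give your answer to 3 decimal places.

With H the event that the applicant has used the drug, the joint likelihood of the observed sequence is P(data|H) = 0.901·0.099·0.901 = 0.080368 and P(data|¬H) = 0.154·0.846·0.154 = 0.020064.
Bayes: P(H|data) = 0.185·0.080368 / (0.185·0.080368 + 0.815·0.020064) = 0.014868/0.031220 = 0.4762.

Posterior P(H) ≈ 0.476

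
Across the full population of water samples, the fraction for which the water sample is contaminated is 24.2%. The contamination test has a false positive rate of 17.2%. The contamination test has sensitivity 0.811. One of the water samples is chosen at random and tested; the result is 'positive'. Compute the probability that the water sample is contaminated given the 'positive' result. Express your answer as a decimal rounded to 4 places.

Write H for 'the water sample is contaminated'. Prior odds H:¬H = 0.242/0.758 = 0.31926. For the 'positive' outcome, the likelihood ratio is 0.811/0.172 = 4.7151.
Posterior odds = 0.31926 × 4.7151 = 1.5054, so P(H|E) = 1.5054/(1+1.5054) = 0.6009.

P(H | E) ≈ 0.6009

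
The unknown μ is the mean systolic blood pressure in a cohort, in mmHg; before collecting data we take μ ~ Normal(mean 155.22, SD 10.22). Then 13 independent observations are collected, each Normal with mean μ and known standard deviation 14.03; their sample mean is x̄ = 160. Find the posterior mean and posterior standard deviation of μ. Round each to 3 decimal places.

Prior precision 1/τ₀² = 1/10.22² = 0.00957411; data precision n/σ² = 13/14.03² = 0.0660432.
Posterior precision = 0.00957411 + 0.0660432 = 0.0756173, giving posterior SD = 1/√0.0756173 = 3.637.
Posterior mean = (0.00957411·155.22 + 0.0660432·160) / 0.0756173 = 159.395.

Posterior mean ≈ 159.395; posterior SD ≈ 3.637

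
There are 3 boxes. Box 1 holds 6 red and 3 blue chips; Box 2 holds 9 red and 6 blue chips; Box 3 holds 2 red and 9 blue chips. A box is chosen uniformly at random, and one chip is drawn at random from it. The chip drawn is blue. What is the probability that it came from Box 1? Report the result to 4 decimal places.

Posterior probability ≈ 0.2148

Tabulate prior·likelihood by source: [1] prior 0.333333, lik 0.3333, product 0.1111; [2] prior 0.333333, lik 0.4, product 0.1333; [3] prior 0.333333, lik 0.8182, product 0.2727.
Normalizing constant = 0.51717; the posterior for Box 1 is its product over the sum, 0.1111/0.51717 = 0.2148.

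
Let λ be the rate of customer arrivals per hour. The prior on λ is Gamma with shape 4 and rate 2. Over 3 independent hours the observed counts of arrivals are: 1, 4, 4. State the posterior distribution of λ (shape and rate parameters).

Total count ∑xᵢ = 9 over n = 3 hours.
Gamma is conjugate to the Poisson likelihood: posterior is Gamma(shape = 4+9 = 13, rate = 2+3 = 5).

Posterior: Gamma(shape=13, rate=5)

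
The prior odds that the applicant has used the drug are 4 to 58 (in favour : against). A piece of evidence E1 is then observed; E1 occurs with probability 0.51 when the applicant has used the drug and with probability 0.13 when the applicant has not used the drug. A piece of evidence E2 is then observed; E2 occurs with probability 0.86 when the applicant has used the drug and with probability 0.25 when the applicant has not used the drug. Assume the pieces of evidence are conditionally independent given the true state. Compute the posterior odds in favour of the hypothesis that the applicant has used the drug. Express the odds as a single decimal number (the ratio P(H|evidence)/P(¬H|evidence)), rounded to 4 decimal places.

Posterior odds ≈ 0.9307

Prior odds = 4/58 = 0.068966. In log-odds, ln(0.068966) = -2.6741.
Add log likelihood ratios: ln(3.9231) + ln(3.4400) = 2.6023.
Posterior log-odds = -0.071801, so posterior odds = exp(-0.071801) = 0.93072.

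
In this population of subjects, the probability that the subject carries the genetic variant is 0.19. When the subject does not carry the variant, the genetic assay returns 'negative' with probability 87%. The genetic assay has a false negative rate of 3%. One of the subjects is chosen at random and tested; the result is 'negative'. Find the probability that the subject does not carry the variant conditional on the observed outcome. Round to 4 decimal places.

Write H for 'the subject carries the genetic variant'. Prior odds H:¬H = 0.19/0.81 = 0.23457. For the 'negative' outcome, the likelihood ratio is 0.03/0.87 = 0.034483.
Posterior odds = 0.23457 × 0.034483 = 0.0080885, so P(H|E) = 0.0080885/(1+0.0080885) = 0.0080. Then P(¬H|E) = 1 − 0.0080 = 0.9920.

P(¬H | E) ≈ 0.9920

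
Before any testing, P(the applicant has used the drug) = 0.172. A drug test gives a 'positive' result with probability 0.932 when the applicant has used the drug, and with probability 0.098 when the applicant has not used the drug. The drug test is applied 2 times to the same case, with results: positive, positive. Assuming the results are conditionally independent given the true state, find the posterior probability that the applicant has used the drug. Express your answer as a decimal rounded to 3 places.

Let H be the event that the applicant has used the drug; start with P(H) = 0.172. P('positive'|H) = 0.932, P('positive'|¬H) = 0.098.
Update on result 1 ('positive'): P(H) ← 0.932·0.1720 / (0.932·0.1720 + 0.098·0.8280) = 0.16030/0.24145 = 0.6639.
Update on result 2 ('positive'): P(H) ← 0.932·0.6639 / (0.932·0.6639 + 0.098·0.3361) = 0.61878/0.65172 = 0.9495.

Posterior P(H) ≈ 0.949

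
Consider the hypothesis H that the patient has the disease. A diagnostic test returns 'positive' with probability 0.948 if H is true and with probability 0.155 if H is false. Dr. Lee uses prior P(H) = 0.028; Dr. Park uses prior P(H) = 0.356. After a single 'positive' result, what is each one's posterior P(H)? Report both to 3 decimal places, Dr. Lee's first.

P('+'|H) = 0.948, P('+'|¬H) = 0.155.
Dr. Lee: numerator 0.948·0.028 = 0.026544; evidence = 0.026544+0.155·0.972 = 0.17720; posterior = 0.150.
Dr. Park: numerator 0.948·0.356 = 0.33749; evidence = 0.33749+0.155·0.644 = 0.43731; posterior = 0.772.

Dr. Lee: 0.150; Dr. Park: 0.772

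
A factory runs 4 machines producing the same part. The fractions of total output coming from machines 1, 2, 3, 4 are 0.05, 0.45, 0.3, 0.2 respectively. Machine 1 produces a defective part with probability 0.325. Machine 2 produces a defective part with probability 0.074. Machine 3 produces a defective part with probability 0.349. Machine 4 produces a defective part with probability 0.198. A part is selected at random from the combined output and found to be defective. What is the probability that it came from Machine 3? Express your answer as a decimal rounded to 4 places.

Tabulate prior·likelihood by source: [1] prior 0.05, lik 0.325, product 0.01625; [2] prior 0.45, lik 0.074, product 0.03330; [3] prior 0.3, lik 0.349, product 0.1047; [4] prior 0.2, lik 0.198, product 0.03960.
Normalizing constant = 0.19385; the posterior for Machine 3 is its product over the sum, 0.1047/0.19385 = 0.5401.

Posterior probability ≈ 0.5401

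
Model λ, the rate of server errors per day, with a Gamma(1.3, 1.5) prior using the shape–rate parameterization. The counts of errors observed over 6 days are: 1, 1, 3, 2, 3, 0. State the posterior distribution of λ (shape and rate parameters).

Posterior: Gamma(shape=11.3, rate=7.5)

The Poisson likelihood adds the total count to the shape and the number of exposure periods to the rate. Here ∑xᵢ = 10 and n = 6, so shape 1.3→11.3 and rate 1.5→7.5.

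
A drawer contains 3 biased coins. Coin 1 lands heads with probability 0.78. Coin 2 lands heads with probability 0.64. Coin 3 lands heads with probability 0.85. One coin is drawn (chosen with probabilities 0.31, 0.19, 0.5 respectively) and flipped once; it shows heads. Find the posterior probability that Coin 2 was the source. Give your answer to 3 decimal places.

Posterior probability ≈ 0.154

P(heads|C1) = 0.78; P(heads|C2) = 0.64; P(heads|C3) = 0.85.
Prior × likelihood for each source: 0.31·0.78=0.2418, 0.19·0.64=0.1216, 0.5·0.85=0.4250. Summing gives P(heads) = 0.78840.
P(Coin 2 | heads) = 0.1216 / 0.78840 = 0.154.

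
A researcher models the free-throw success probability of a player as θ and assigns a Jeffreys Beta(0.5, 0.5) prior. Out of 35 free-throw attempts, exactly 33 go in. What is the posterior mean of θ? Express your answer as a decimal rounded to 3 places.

Observing 33 successes and 2 failures updates Beta(0.5, 0.5) by adding the success and failure counts to the two shape parameters: α = 0.5+33 = 33.5, β = 0.5+2 = 2.5.
E[θ | data] = 33.5/(33.5+2.5) = 0.931.

Posterior mean ≈ 0.931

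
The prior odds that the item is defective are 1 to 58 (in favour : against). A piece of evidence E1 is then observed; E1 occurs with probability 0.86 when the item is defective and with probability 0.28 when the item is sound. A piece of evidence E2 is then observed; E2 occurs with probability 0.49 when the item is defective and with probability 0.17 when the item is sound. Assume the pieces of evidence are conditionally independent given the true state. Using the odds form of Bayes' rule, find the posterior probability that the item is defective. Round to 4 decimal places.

Posterior probability ≈ 0.1324

Prior odds = 1/58 = 0.017241.
Likelihood ratio for E1 = 0.86/0.28 = 3.0714.
Likelihood ratio for E2 = 0.49/0.17 = 2.8824.
Posterior odds = prior odds × LR₁ × LR₂ = 0.15264.
Posterior probability = odds/(1+odds) = 0.15264/1.1526 = 0.1324.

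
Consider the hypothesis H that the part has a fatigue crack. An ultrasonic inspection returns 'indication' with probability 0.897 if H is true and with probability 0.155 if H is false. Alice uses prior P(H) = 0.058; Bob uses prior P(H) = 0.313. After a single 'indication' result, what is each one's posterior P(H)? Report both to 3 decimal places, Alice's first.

The likelihood ratio for an 'indication' result is 0.897/0.155 = 5.7871.
Alice: prior odds 0.058/0.942 = 0.061571; posterior odds 0.35632; posterior probability 0.263.
Bob: prior odds 0.313/0.687 = 0.45560; posterior odds 2.6366; posterior probability 0.725.

Alice: 0.263; Bob: 0.725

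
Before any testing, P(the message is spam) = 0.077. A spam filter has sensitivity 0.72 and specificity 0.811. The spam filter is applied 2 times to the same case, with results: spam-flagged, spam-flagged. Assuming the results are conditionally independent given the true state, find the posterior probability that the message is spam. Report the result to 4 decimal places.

With H the event that the message is spam, the joint likelihood of the observed sequence is P(data|H) = 0.72·0.72 = 0.51840 and P(data|¬H) = 0.189·0.189 = 0.035721.
Bayes: P(H|data) = 0.077·0.51840 / (0.077·0.51840 + 0.923·0.035721) = 0.039917/0.072887 = 0.5477.

Posterior P(H) ≈ 0.5477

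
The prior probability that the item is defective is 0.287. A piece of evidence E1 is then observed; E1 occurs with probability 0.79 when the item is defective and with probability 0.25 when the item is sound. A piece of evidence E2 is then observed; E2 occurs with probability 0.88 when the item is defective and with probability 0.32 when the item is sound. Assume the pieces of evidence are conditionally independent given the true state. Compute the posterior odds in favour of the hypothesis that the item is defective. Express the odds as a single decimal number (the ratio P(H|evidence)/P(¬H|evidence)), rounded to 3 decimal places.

Prior odds = 0.287/(1−0.287) = 0.40252. In log-odds, ln(0.40252) = -0.91000.
Add log likelihood ratios: ln(3.1600) + ln(2.7500) = 2.1622.
Posterior log-odds = 1.2522, so posterior odds = exp(1.2522) = 3.4979.

Posterior odds ≈ 3.498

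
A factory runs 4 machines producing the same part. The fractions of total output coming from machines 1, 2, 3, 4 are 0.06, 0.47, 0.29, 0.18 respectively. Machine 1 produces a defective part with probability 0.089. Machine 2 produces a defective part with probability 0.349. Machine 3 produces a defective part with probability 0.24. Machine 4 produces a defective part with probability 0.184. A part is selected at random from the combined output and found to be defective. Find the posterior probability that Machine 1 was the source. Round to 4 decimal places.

Posterior probability ≈ 0.0196

P(defective|M1) = 0.089; P(defective|M2) = 0.349; P(defective|M3) = 0.24; P(defective|M4) = 0.184.
Prior × likelihood for each source: 0.06·0.089=0.005340, 0.47·0.349=0.1640, 0.29·0.24=0.06960, 0.18·0.184=0.03312. Summing gives P(defective) = 0.27209.
P(Machine 1 | defective) = 0.005340 / 0.27209 = 0.0196.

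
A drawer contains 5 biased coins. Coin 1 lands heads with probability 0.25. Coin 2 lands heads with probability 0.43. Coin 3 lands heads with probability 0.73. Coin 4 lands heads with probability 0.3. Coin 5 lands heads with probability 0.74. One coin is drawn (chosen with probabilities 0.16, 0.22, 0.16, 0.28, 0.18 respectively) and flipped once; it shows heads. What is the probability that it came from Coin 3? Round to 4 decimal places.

Tabulate prior·likelihood by source: [1] prior 0.16, lik 0.25, product 0.04000; [2] prior 0.22, lik 0.43, product 0.09460; [3] prior 0.16, lik 0.73, product 0.1168; [4] prior 0.28, lik 0.3, product 0.08400; [5] prior 0.18, lik 0.74, product 0.1332.
Normalizing constant = 0.46860; the posterior for Coin 3 is its product over the sum, 0.1168/0.46860 = 0.2493.

Posterior probability ≈ 0.2493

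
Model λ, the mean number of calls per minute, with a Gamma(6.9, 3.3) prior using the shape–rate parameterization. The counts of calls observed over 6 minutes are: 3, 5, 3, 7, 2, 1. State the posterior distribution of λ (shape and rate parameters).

The Poisson likelihood adds the total count to the shape and the number of exposure periods to the rate. Here ∑xᵢ = 21 and n = 6, so shape 6.9→27.9 and rate 3.3→9.3.

Posterior: Gamma(shape=27.9, rate=9.3)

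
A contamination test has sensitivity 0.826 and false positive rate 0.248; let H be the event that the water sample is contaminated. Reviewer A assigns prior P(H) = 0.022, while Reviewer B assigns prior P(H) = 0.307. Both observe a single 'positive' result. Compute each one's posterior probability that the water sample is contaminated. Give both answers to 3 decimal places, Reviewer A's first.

P('+'|H) = 0.826, P('+'|¬H) = 0.248.
Reviewer A: numerator 0.826·0.022 = 0.018172; evidence = 0.018172+0.248·0.978 = 0.26072; posterior = 0.070.
Reviewer B: numerator 0.826·0.307 = 0.25358; evidence = 0.25358+0.248·0.693 = 0.42545; posterior = 0.596.

Reviewer A: 0.070; Reviewer B: 0.596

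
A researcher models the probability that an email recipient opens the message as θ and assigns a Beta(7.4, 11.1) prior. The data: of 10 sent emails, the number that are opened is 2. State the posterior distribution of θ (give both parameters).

Posterior: Beta(9.4, 19.1)

Observing 2 successes and 8 failures updates Beta(7.4, 11.1) by adding the success and failure counts to the two shape parameters: α = 7.4+2 = 9.4, β = 11.1+8 = 19.1.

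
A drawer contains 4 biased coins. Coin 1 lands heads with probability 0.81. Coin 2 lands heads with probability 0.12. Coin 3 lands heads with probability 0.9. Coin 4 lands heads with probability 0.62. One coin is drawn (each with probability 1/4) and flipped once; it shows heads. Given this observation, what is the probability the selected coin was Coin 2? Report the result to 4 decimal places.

Tabulate prior·likelihood by source: [1] prior 0.25, lik 0.81, product 0.2025; [2] prior 0.25, lik 0.12, product 0.03000; [3] prior 0.25, lik 0.9, product 0.2250; [4] prior 0.25, lik 0.62, product 0.1550.
Normalizing constant = 0.61250; the posterior for Coin 2 is its product over the sum, 0.03000/0.61250 = 0.0490.

Posterior probability ≈ 0.0490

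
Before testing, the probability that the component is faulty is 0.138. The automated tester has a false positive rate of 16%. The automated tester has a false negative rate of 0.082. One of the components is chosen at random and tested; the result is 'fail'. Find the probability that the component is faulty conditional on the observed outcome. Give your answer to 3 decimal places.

P(H | E) ≈ 0.479

Write H for 'the component is faulty'. Prior odds H:¬H = 0.138/0.862 = 0.16009. For the 'fail' outcome, the likelihood ratio is 0.918/0.16 = 5.7375.
Posterior odds = 0.16009 × 5.7375 = 0.91853, so P(H|E) = 0.91853/(1+0.91853) = 0.479.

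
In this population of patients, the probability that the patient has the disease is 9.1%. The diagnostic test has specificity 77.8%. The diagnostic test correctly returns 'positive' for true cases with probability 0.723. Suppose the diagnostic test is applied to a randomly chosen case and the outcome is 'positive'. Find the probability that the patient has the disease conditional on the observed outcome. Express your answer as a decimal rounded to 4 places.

P(H | E) ≈ 0.2459

Write H for 'the patient has the disease'. Prior odds H:¬H = 0.091/0.909 = 0.10011. For the 'positive' outcome, the likelihood ratio is 0.723/0.222 = 3.2568.
Posterior odds = 0.10011 × 3.2568 = 0.32603, so P(H|E) = 0.32603/(1+0.32603) = 0.2459.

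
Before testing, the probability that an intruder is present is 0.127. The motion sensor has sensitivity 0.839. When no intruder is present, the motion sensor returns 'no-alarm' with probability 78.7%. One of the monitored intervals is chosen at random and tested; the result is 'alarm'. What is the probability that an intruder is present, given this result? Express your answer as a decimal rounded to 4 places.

Let H be the event that an intruder is present. P(H) = 0.127, so P(¬H) = 0.873. With E the 'alarm' result, P(E|H) = 0.839 and P(E|¬H) = 0.213.
P(E) = 0.839·0.127 + 0.213·0.873 = 0.10655 + 0.18595 = 0.29250.
By Bayes' theorem, P(H|E) = 0.10655 / 0.29250 = 0.3643.

P(H | E) ≈ 0.3643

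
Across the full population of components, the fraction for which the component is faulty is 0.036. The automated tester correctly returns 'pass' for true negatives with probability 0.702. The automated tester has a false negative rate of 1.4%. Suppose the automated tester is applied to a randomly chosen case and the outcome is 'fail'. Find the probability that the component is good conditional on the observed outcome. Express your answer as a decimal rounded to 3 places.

Write H for 'the component is faulty'. Prior odds H:¬H = 0.036/0.964 = 0.037344. For the 'fail' outcome, the likelihood ratio is 0.986/0.298 = 3.3087.
Posterior odds = 0.037344 × 3.3087 = 0.12356, so P(H|E) = 0.12356/(1+0.12356) = 0.110. Then P(¬H|E) = 1 − 0.110 = 0.890.

P(¬H | E) ≈ 0.890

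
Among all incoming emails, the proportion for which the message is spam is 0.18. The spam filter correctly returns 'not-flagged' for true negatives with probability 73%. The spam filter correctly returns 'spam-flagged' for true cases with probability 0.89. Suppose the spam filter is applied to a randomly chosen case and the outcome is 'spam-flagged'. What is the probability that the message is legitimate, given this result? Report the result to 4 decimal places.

P(¬H | E) ≈ 0.5802

Let H be the event that the message is spam. P(H) = 0.18, so P(¬H) = 0.82. With E the 'spam-flagged' result, P(E|H) = 0.89 and P(E|¬H) = 0.27.
P(E) = 0.89·0.18 + 0.27·0.82 = 0.16020 + 0.22140 = 0.38160.
By Bayes' theorem, P(H|E) = 0.16020 / 0.38160 = 0.4198. Hence P(¬H|E) = 1 − 0.4198 = 0.5802.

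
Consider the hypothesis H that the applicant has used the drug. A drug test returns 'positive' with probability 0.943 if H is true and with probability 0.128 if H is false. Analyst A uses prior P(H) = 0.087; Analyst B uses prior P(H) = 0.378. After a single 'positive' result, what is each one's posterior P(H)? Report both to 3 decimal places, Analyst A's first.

Analyst A: 0.412; Analyst B: 0.817

P('+'|H) = 0.943, P('+'|¬H) = 0.128.
Analyst A: numerator 0.943·0.087 = 0.082041; evidence = 0.082041+0.128·0.913 = 0.19890; posterior = 0.412.
Analyst B: numerator 0.943·0.378 = 0.35645; evidence = 0.35645+0.128·0.622 = 0.43607; posterior = 0.817.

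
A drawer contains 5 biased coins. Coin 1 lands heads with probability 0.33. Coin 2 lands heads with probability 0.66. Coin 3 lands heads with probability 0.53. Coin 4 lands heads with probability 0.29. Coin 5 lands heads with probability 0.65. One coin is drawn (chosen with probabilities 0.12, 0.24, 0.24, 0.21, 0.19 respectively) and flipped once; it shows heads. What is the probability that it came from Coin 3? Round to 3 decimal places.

Posterior probability ≈ 0.250

P(heads|C1) = 0.33; P(heads|C2) = 0.66; P(heads|C3) = 0.53; P(heads|C4) = 0.29; P(heads|C5) = 0.65.
Prior × likelihood for each source: 0.12·0.33=0.03960, 0.24·0.66=0.1584, 0.24·0.53=0.1272, 0.21·0.29=0.06090, 0.19·0.65=0.1235. Summing gives P(heads) = 0.50960.
P(Coin 3 | heads) = 0.1272 / 0.50960 = 0.250.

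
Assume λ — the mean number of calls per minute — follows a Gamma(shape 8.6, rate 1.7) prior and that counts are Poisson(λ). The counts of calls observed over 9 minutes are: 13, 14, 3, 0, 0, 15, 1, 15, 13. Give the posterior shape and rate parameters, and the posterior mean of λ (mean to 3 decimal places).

The Poisson likelihood adds the total count to the shape and the number of exposure periods to the rate. Here ∑xᵢ = 74 and n = 9, so shape 8.6→82.6 and rate 1.7→10.7.
Posterior mean = shape/rate = 82.6/10.7 = 7.720.

Posterior: Gamma(shape=82.6, rate=10.7); mean ≈ 7.720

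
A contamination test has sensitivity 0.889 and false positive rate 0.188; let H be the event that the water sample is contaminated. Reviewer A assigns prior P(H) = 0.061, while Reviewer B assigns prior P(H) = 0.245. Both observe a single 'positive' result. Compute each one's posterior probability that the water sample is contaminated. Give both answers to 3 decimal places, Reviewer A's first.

P('+'|H) = 0.889, P('+'|¬H) = 0.188.
Reviewer A: numerator 0.889·0.061 = 0.054229; evidence = 0.054229+0.188·0.939 = 0.23076; posterior = 0.235.
Reviewer B: numerator 0.889·0.245 = 0.21780; evidence = 0.21780+0.188·0.755 = 0.35974; posterior = 0.605.

Reviewer A: 0.235; Reviewer B: 0.605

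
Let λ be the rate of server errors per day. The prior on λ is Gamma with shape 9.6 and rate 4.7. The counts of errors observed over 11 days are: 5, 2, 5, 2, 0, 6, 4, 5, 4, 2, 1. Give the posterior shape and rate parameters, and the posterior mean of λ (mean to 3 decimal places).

Posterior: Gamma(shape=45.6, rate=15.7); mean ≈ 2.904

The Poisson likelihood adds the total count to the shape and the number of exposure periods to the rate. Here ∑xᵢ = 36 and n = 11, so shape 9.6→45.6 and rate 4.7→15.7.
E[λ | data] = 45.6/15.7 = 2.904.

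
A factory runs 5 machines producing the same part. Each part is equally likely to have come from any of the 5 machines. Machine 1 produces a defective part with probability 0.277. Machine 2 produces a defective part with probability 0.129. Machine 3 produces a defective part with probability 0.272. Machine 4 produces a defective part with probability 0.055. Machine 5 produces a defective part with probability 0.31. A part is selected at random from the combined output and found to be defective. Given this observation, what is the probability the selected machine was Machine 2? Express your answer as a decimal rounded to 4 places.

Posterior probability ≈ 0.1237

P(defective|M1) = 0.277; P(defective|M2) = 0.129; P(defective|M3) = 0.272; P(defective|M4) = 0.055; P(defective|M5) = 0.31.
Prior × likelihood for each source: 0.2·0.277=0.05540, 0.2·0.129=0.02580, 0.2·0.272=0.05440, 0.2·0.055=0.01100, 0.2·0.31=0.06200. Summing gives P(defective) = 0.20860.
P(Machine 2 | defective) = 0.02580 / 0.20860 = 0.1237.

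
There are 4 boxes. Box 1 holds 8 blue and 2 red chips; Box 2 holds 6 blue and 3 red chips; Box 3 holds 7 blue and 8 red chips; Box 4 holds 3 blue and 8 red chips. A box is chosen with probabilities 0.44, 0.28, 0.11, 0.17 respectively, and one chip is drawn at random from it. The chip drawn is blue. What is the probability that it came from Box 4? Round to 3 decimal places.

Posterior probability ≈ 0.073

Tabulate prior·likelihood by source: [1] prior 0.44, lik 0.8, product 0.3520; [2] prior 0.28, lik 0.6667, product 0.1867; [3] prior 0.11, lik 0.4667, product 0.05133; [4] prior 0.17, lik 0.2727, product 0.04636.
Normalizing constant = 0.63636; the posterior for Box 4 is its product over the sum, 0.04636/0.63636 = 0.073.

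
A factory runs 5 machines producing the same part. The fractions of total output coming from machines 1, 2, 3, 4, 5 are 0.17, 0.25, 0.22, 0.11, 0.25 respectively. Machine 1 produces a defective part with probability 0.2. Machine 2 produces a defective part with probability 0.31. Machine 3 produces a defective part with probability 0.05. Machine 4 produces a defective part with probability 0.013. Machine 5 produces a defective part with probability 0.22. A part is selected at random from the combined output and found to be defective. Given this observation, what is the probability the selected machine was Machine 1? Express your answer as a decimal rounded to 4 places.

Tabulate prior·likelihood by source: [1] prior 0.17, lik 0.2, product 0.03400; [2] prior 0.25, lik 0.31, product 0.07750; [3] prior 0.22, lik 0.05, product 0.01100; [4] prior 0.11, lik 0.013, product 0.001430; [5] prior 0.25, lik 0.22, product 0.05500.
Normalizing constant = 0.17893; the posterior for Machine 1 is its product over the sum, 0.03400/0.17893 = 0.1900.

Posterior probability ≈ 0.1900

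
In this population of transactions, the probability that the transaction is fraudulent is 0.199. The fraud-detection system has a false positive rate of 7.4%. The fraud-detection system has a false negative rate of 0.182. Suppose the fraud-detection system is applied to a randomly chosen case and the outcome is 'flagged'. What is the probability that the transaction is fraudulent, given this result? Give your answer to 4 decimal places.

Let H be the event that the transaction is fraudulent. P(H) = 0.199, so P(¬H) = 0.801. With E the 'flagged' result, P(E|H) = 0.818 and P(E|¬H) = 0.074.
P(E) = 0.818·0.199 + 0.074·0.801 = 0.16278 + 0.059274 = 0.22206.
By Bayes' theorem, P(H|E) = 0.16278 / 0.22206 = 0.7331.

P(H | E) ≈ 0.7331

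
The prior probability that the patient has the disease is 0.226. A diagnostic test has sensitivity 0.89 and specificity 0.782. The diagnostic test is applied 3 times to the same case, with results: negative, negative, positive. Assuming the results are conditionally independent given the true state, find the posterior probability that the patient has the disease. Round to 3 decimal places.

With H the event that the patient has the disease, the joint likelihood of the observed sequence is P(data|H) = 0.11·0.11·0.89 = 0.010769 and P(data|¬H) = 0.782·0.782·0.218 = 0.13331.
Bayes: P(H|data) = 0.226·0.010769 / (0.226·0.010769 + 0.774·0.13331) = 0.0024338/0.10562 = 0.0230.

Posterior P(H) ≈ 0.023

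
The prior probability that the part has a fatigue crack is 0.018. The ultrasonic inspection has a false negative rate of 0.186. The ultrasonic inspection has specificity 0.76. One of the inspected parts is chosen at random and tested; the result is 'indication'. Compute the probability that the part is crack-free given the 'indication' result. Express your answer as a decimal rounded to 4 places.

P(¬H | E) ≈ 0.9415

Write H for 'the part has a fatigue crack'. Prior odds H:¬H = 0.018/0.982 = 0.018330. For the 'indication' outcome, the likelihood ratio is 0.814/0.24 = 3.3917.
Posterior odds = 0.018330 × 3.3917 = 0.062169, so P(H|E) = 0.062169/(1+0.062169) = 0.0585. Then P(¬H|E) = 1 − 0.0585 = 0.9415.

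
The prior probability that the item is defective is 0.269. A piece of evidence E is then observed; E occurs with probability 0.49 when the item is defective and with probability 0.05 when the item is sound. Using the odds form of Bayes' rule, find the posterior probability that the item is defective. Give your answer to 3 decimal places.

Posterior probability ≈ 0.783

Prior odds = 0.269/(1−0.269) = 0.36799.
Likelihood ratio for E = 0.49/0.05 = 9.8000.
Posterior odds = prior odds × LR = 3.6063.
Posterior probability = odds/(1+odds) = 3.6063/4.6063 = 0.783.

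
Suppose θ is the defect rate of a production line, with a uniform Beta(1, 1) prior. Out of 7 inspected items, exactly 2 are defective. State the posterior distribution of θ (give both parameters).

Posterior: Beta(3, 6)

The binomial likelihood is conjugate to the Beta prior: with 2 successes and 5 failures, the posterior is Beta(1+2, 1+5) = Beta(3, 6).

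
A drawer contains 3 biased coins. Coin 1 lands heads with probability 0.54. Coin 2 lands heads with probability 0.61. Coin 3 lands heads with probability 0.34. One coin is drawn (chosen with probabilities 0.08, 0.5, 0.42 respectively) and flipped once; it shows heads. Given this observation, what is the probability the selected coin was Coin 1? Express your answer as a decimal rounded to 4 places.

P(heads|C1) = 0.54; P(heads|C2) = 0.61; P(heads|C3) = 0.34.
Prior × likelihood for each source: 0.08·0.54=0.04320, 0.5·0.61=0.3050, 0.42·0.34=0.1428. Summing gives P(heads) = 0.49100.
P(Coin 1 | heads) = 0.04320 / 0.49100 = 0.0880.

Posterior probability ≈ 0.0880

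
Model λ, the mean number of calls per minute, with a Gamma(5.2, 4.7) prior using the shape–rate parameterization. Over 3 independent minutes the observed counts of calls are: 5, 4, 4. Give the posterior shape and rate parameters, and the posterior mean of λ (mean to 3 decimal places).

Total count ∑xᵢ = 13 over n = 3 minutes.
Gamma is conjugate to the Poisson likelihood: posterior is Gamma(shape = 5.2+13 = 18.2, rate = 4.7+3 = 7.7).
Posterior mean = shape/rate = 18.2/7.7 = 2.364.

Posterior: Gamma(shape=18.2, rate=7.7); mean ≈ 2.364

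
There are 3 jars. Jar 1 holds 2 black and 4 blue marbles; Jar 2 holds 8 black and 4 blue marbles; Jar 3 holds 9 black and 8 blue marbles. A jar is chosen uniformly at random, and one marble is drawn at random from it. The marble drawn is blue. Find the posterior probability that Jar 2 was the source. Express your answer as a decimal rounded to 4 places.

P(blue|Jar 1) = 0.6667; P(blue|Jar 2) = 0.3333; P(blue|Jar 3) = 0.4706.
Prior × likelihood for each source: 0.333333·0.6667=0.2222, 0.333333·0.3333=0.1111, 0.333333·0.4706=0.1569. Summing gives P(blue) = 0.49020.
P(Jar 2 | blue) = 0.1111 / 0.49020 = 0.2267.

Posterior probability ≈ 0.2267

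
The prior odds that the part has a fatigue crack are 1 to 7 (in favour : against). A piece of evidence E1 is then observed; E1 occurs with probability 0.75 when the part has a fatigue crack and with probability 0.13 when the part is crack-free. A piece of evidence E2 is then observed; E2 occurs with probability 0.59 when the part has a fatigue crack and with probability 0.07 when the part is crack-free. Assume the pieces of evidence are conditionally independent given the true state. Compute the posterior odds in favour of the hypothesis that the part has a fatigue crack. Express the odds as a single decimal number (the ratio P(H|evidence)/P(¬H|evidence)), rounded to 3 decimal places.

Posterior odds ≈ 6.947

Prior odds = 1/7 = 0.14286. In log-odds, ln(0.14286) = -1.9459.
Add log likelihood ratios: ln(5.7692) + ln(8.4286) = 3.8842.
Posterior log-odds = 1.9383, so posterior odds = exp(1.9383) = 6.9466.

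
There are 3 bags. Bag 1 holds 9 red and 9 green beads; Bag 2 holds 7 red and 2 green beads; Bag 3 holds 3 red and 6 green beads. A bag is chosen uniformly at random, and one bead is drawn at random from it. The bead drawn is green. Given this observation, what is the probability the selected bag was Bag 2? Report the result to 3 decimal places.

Tabulate prior·likelihood by source: [1] prior 0.333333, lik 0.5, product 0.1667; [2] prior 0.333333, lik 0.2222, product 0.07407; [3] prior 0.333333, lik 0.6667, product 0.2222.
Normalizing constant = 0.46296; the posterior for Bag 2 is its product over the sum, 0.07407/0.46296 = 0.160.

Posterior probability ≈ 0.160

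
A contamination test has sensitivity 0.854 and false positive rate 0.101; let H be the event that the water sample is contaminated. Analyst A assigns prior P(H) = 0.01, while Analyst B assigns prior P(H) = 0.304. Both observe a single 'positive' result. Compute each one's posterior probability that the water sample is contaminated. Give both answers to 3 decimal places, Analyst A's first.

Analyst A: 0.079; Analyst B: 0.787

The likelihood ratio for a 'positive' result is 0.854/0.101 = 8.4554.
Analyst A: prior odds 0.01/0.99 = 0.010101; posterior odds 0.085409; posterior probability 0.079.
Analyst B: prior odds 0.304/0.696 = 0.43678; posterior odds 3.6932; posterior probability 0.787.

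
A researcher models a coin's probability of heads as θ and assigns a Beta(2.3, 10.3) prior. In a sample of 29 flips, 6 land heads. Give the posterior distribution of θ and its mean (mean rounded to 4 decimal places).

Posterior: Beta(8.3, 33.3); mean ≈ 0.1995

Observing 6 successes and 23 failures updates Beta(2.3, 10.3) by adding the success and failure counts to the two shape parameters: α = 2.3+6 = 8.3, β = 10.3+23 = 33.3.
E[θ | data] = 8.3/(8.3+33.3) = 0.1995.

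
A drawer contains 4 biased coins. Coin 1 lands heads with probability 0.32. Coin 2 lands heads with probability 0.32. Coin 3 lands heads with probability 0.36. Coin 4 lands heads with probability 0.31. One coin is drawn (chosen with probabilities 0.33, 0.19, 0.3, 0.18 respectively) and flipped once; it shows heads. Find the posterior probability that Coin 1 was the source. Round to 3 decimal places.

P(heads|C1) = 0.32; P(heads|C2) = 0.32; P(heads|C3) = 0.36; P(heads|C4) = 0.31.
Prior × likelihood for each source: 0.33·0.32=0.1056, 0.19·0.32=0.06080, 0.3·0.36=0.1080, 0.18·0.31=0.05580. Summing gives P(heads) = 0.33020.
P(Coin 1 | heads) = 0.1056 / 0.33020 = 0.320.

Posterior probability ≈ 0.320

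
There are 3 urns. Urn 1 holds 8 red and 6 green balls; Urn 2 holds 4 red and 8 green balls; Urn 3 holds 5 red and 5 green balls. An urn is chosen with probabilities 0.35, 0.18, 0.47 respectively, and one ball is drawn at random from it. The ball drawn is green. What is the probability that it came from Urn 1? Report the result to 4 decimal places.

Tabulate prior·likelihood by source: [1] prior 0.35, lik 0.4286, product 0.1500; [2] prior 0.18, lik 0.6667, product 0.1200; [3] prior 0.47, lik 0.5, product 0.2350.
Normalizing constant = 0.50500; the posterior for Urn 1 is its product over the sum, 0.1500/0.50500 = 0.2970.

Posterior probability ≈ 0.2970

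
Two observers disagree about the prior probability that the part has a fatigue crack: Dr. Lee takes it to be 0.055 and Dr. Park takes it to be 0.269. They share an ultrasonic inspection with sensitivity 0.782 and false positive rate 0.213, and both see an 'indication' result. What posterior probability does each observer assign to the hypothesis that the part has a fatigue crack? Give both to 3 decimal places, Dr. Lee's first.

P('+'|H) = 0.782, P('+'|¬H) = 0.213.
Dr. Lee: numerator 0.782·0.055 = 0.043010; evidence = 0.043010+0.213·0.945 = 0.24429; posterior = 0.176.
Dr. Park: numerator 0.782·0.269 = 0.21036; evidence = 0.21036+0.213·0.731 = 0.36606; posterior = 0.575.

Dr. Lee: 0.176; Dr. Park: 0.575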